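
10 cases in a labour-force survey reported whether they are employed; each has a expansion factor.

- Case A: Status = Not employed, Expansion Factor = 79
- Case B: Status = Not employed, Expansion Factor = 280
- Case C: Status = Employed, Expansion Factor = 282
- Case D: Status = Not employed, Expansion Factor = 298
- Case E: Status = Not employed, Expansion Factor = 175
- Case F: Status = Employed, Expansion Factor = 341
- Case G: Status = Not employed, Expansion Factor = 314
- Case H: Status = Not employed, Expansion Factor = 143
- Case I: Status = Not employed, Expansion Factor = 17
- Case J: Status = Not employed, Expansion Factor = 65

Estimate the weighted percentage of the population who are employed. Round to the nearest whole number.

Sum of weights for 'Employed' = 282 + 341 = 623
Total weight = 79 + 280 + 282 + 298 + 175 + 341 + 314 + 143 + 17 + 65 = 1994
Weighted proportion = 623 / 1994 = 0.31243731 → 31.243731%

31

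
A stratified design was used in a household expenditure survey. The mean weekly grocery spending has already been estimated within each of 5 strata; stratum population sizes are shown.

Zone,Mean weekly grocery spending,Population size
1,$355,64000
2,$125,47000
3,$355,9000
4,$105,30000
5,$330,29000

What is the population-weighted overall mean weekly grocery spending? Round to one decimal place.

248.7

Σ Nₕ·x̄ₕ = 355×64000 + 125×47000 + 355×9000 + 105×30000 + 330×29000
  = 44510000
Σ Nₕ = 64000 + 47000 + 9000 + 30000 + 29000 = 179000
Overall mean = 44510000 / 179000 = 248.65922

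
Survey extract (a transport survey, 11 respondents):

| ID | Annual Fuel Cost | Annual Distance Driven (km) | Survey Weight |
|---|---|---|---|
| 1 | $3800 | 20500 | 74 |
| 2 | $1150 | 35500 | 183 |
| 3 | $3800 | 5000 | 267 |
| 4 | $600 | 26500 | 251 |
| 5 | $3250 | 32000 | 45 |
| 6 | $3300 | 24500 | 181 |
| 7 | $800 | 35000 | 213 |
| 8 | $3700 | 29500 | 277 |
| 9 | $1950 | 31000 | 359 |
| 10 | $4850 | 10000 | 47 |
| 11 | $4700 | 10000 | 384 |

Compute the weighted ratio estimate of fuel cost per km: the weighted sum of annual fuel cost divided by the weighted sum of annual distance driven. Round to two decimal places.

Σ wᵢ·y = 3800×74 + 1150×183 + 3800×267 + 600×251 + 3250×45 + 3300×181 + 800×213 + 3700×277 + 1950×359 + 4850×47 + 4700×384
  = 281200 + 210450 + 1014600 + 150600 + 146250 + 597300 + 170400 + 1024900 + 700050 + 227950 + 1804800 = 6328500
Σ wᵢ·x = 20500×74 + 35500×183 + 5000×267 + 26500×251 + 32000×45 + 24500×181 + 35000×213 + 29500×277 + 31000×359 + 10000×47 + 10000×384
  = 1517000 + 6496500 + 1335000 + 6651500 + 1440000 + 4434500 + 7455000 + 8171500 + 11129000 + 470000 + 3840000 = 52940000
Ratio = 6328500 / 52940000 = 0.11954099

0.12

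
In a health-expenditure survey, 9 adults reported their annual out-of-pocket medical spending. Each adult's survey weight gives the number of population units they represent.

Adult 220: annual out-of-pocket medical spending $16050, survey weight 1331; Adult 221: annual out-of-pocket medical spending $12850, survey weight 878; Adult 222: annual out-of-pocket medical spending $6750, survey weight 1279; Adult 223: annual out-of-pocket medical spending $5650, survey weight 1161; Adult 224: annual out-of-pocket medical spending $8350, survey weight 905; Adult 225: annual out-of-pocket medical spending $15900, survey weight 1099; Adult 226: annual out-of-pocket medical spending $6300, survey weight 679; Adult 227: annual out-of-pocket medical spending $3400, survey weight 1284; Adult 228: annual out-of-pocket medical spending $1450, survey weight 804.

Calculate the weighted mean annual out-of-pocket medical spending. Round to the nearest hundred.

Weighted sum = 16050×1331 + 12850×878 + 6750×1279 + 5650×1161 + 8350×905 + 15900×1099 + 6300×679 + 3400×1284 + 1450×804
  = 21362550 + 11282300 + 8633250 + 6559650 + 7556750 + 17474100 + 4277700 + 4365600 + 1165800 = 82677700
Sum of weights = 1331 + 878 + 1279 + 1161 + 905 + 1099 + 679 + 1284 + 804 = 9420
Weighted mean = 82677700 / 9420 = 8776.8259

8800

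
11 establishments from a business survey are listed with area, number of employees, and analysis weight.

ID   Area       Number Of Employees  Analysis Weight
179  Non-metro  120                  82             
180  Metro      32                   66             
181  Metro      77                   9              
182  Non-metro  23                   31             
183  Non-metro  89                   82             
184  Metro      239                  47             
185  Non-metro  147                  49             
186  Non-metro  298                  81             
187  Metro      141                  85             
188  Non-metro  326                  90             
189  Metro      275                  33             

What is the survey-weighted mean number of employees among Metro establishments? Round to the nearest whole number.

146

Metro rows: 180, 181, 184, 187, 189
Weighted sum = 35098
Sum of weights = 240
Weighted mean = 35098 / 240 = 146.24167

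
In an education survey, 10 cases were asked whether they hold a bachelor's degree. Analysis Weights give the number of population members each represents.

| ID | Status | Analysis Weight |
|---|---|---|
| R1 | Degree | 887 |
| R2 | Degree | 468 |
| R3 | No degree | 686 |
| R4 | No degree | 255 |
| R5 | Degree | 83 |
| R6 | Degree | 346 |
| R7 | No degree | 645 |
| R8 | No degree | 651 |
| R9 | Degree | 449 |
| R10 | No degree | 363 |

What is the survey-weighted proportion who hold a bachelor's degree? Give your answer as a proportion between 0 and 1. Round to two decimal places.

Sum of weights for 'Degree' = 887 + 468 + 83 + 346 + 449 = 2233
Total weight = 887 + 468 + 686 + 255 + 83 + 346 + 645 + 651 + 449 + 363 = 4833
Weighted proportion = 2233 / 4833 = 0.46203186

0.46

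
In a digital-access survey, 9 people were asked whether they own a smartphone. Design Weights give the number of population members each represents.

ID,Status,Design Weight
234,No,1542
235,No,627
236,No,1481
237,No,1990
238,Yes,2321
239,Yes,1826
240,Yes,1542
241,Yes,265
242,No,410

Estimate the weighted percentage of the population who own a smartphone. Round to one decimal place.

49.6

Sum of weights for 'Yes' = 2321 + 1826 + 1542 + 265 = 5954
Total weight = 1542 + 627 + 1481 + 1990 + 2321 + 1826 + 1542 + 265 + 410 = 12004
Weighted proportion = 5954 / 12004 = 0.49600133 → 49.600133%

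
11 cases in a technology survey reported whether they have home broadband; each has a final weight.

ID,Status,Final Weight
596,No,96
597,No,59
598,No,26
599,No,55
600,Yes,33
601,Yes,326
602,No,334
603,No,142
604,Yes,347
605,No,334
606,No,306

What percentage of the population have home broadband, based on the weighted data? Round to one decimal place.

Sum of weights for 'Yes' = 33 + 326 + 347 = 706
Total weight = 96 + 59 + 26 + 55 + 33 + 326 + 334 + 142 + 347 + 334 + 306 = 2058
Weighted proportion = 706 / 2058 = 0.34305151 → 34.305151%

34.3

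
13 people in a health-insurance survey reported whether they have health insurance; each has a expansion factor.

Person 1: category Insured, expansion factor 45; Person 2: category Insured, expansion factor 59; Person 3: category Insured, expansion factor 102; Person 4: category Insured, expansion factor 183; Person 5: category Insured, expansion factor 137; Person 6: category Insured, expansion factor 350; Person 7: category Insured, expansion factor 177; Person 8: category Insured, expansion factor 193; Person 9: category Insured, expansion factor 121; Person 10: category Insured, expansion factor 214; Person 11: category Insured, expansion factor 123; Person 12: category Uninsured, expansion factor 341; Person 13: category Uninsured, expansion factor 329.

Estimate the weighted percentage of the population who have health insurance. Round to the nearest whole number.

Sum of weights for 'Insured' = 45 + 59 + 102 + 183 + 137 + 350 + 177 + 193 + 121 + 214 + 123 = 1704
Total weight = 2374
Weighted proportion = 1704 / 2374 = 0.71777591 → 71.777591%

72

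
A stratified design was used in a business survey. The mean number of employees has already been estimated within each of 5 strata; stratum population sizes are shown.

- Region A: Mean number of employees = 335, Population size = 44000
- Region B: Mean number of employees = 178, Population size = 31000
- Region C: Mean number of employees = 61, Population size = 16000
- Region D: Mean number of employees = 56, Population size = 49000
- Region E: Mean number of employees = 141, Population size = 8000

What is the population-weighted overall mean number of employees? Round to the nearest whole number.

170

Σ Nₕ·x̄ₕ = 335×44000 + 178×31000 + 61×16000 + 56×49000 + 141×8000
  = 14740000 + 5518000 + 976000 + 2744000 + 1128000 = 25106000
Σ Nₕ = 148000
Overall mean = 25106000 / 148000 = 169.63514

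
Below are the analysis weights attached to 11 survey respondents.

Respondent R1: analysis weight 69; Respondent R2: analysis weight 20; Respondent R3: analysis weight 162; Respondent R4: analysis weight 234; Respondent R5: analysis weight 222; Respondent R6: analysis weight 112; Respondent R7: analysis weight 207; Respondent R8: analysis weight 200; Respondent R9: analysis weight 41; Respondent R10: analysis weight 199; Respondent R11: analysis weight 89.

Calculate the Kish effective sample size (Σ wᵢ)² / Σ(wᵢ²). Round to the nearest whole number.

9

Σ wᵢ = 1555
Σ wᵢ² = 280041
n_eff = 1555² / 280041 = 2418025 / 280041 = 8.6345392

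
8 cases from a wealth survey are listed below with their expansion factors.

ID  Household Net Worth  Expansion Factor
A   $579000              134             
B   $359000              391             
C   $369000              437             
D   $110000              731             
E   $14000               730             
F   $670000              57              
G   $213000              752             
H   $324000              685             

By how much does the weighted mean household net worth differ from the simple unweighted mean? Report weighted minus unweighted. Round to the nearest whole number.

-102499

Unweighted sum = 579000 + 359000 + 369000 + 110000 + 14000 + 670000 + 213000 + 324000 = 2638000
Unweighted mean = 2638000 / 8 = 329750
Weighted sum = 890144000
Sum of weights = 134 + 391 + 437 + 731 + 730 + 57 + 752 + 685 = 3917
Weighted mean = 890144000 / 3917 = 227251.47
Difference (weighted minus unweighted) = -102498.53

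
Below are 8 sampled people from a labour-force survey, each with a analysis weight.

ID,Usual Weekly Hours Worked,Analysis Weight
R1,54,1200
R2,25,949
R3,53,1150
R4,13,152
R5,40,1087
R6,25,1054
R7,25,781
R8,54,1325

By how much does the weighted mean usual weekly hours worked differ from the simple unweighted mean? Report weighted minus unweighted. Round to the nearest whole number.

Unweighted sum = 54 + 25 + 53 + 13 + 40 + 25 + 25 + 54 = 289
Unweighted mean = 289 / 8 = 36.125
Weighted sum = 54×1200 + 25×949 + 53×1150 + 13×152 + 40×1087 + 25×1054 + 25×781 + 54×1325
  = 64800 + 23725 + 60950 + 1976 + 43480 + 26350 + 19525 + 71550 = 312356
Sum of weights = 1200 + 949 + 1150 + 152 + 1087 + 1054 + 781 + 1325 = 7698
Weighted mean = 312356 / 7698 = 40.576254
Difference (weighted minus unweighted) = 4.4512536

4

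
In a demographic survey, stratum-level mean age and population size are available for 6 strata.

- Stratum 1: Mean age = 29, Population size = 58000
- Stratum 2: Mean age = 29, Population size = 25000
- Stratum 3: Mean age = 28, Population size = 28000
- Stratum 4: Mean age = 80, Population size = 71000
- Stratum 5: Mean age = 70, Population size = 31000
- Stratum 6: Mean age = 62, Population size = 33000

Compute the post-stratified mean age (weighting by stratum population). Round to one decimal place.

Σ Nₕ·x̄ₕ = 29×58000 + 29×25000 + 28×28000 + 80×71000 + 70×31000 + 62×33000
  = 13087000
Σ Nₕ = 58000 + 25000 + 28000 + 71000 + 31000 + 33000 = 246000
Overall mean = 13087000 / 246000 = 53.199187

53.2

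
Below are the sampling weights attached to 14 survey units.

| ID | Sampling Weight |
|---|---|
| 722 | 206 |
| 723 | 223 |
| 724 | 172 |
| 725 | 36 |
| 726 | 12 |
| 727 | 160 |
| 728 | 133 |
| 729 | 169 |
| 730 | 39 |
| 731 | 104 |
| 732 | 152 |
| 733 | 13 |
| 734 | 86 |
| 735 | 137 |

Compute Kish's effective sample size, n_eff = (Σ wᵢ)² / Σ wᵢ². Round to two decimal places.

10.50

Σ wᵢ = 1642
Σ wᵢ² = 256814
n_eff = 1642² / 256814 = 2696164 / 256814 = 10.498509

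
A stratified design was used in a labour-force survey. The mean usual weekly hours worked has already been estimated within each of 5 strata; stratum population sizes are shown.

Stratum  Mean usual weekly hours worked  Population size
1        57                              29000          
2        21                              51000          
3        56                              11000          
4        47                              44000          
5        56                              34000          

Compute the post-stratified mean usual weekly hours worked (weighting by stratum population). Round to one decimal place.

Σ Nₕ·x̄ₕ = 57×29000 + 21×51000 + 56×11000 + 47×44000 + 56×34000
  = 1653000 + 1071000 + 616000 + 2068000 + 1904000 = 7312000
Σ Nₕ = 29000 + 51000 + 11000 + 44000 + 34000 = 169000
Overall mean = 7312000 / 169000 = 43.266272

43.3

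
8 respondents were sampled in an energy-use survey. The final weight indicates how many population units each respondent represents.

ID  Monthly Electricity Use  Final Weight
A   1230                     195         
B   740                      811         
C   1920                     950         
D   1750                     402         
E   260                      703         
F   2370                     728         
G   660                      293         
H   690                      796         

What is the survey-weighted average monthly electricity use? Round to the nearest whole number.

1234

Weighted sum = 1230×195 + 740×811 + 1920×950 + 1750×402 + 260×703 + 2370×728 + 660×293 + 690×796
  = 239850 + 600140 + 1824000 + 703500 + 182780 + 1725360 + 193380 + 549240 = 6018250
Sum of weights = 195 + 811 + 950 + 402 + 703 + 728 + 293 + 796 = 4878
Weighted mean = 6018250 / 4878 = 1233.7536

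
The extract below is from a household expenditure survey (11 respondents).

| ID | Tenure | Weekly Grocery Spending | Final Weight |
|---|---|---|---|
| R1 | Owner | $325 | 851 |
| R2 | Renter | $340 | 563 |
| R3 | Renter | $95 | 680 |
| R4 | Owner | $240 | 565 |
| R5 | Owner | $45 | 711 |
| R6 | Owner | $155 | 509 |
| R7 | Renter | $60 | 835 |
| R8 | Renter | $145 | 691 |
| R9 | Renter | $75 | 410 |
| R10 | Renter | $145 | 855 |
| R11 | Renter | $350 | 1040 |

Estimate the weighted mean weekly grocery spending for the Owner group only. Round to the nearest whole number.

198

Owner rows: R1, R4, R5, R6
Weighted sum = 523065
Sum of weights = 851 + 565 + 711 + 509 = 2636
Weighted mean = 523065 / 2636 = 198.43134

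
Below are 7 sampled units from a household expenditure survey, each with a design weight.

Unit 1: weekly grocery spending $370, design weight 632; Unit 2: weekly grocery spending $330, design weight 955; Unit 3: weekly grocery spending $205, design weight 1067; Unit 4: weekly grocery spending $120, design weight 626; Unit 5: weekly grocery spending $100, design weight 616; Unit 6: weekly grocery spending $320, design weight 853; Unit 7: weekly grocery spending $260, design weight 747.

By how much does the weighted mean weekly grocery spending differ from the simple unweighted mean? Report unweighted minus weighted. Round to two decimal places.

-6.00

Unweighted sum = 370 + 330 + 205 + 120 + 100 + 320 + 260 = 1705
Unweighted mean = 1705 / 7 = 243.57143
Weighted sum = 370×632 + 330×955 + 205×1067 + 120×626 + 100×616 + 320×853 + 260×747
  = 233840 + 315150 + 218735 + 75120 + 61600 + 272960 + 194220 = 1371625
Sum of weights = 632 + 955 + 1067 + 626 + 616 + 853 + 747 = 5496
Weighted mean = 1371625 / 5496 = 249.56787
Difference (unweighted minus weighted) = -5.996439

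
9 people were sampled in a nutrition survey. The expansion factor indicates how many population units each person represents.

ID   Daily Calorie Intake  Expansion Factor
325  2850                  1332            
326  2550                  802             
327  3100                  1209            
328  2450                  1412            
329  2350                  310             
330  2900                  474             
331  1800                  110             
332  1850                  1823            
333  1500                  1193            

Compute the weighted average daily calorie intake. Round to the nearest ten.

Weighted sum = 2850×1332 + 2550×802 + 3100×1209 + 2450×1412 + 2350×310 + 2900×474 + 1800×110 + 1850×1823 + 1500×1193
  = 3796200 + 2045100 + 3747900 + 3459400 + 728500 + 1374600 + 198000 + 3372550 + 1789500 = 20511750
Sum of weights = 1332 + 802 + 1209 + 1412 + 310 + 474 + 110 + 1823 + 1193 = 8665
Weighted mean = 20511750 / 8665 = 2367.1956

2370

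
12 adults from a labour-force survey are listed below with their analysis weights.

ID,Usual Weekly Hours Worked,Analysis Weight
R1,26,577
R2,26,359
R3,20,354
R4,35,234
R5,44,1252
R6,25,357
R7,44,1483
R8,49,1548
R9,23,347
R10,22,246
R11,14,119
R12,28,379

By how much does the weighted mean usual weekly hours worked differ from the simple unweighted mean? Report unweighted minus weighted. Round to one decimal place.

-7.6

Unweighted sum = 26 + 26 + 20 + 35 + 44 + 25 + 44 + 49 + 23 + 22 + 14 + 28 = 356
Unweighted mean = 356 / 12 = 29.666667
Weighted sum = 26×577 + 26×359 + 20×354 + 35×234 + 44×1252 + 25×357 + 44×1483 + 49×1548 + 23×347 + 22×246 + 14×119 + 28×379
  = 15002 + 9334 + 7080 + 8190 + 55088 + 8925 + 65252 + 75852 + 7981 + 5412 + 1666 + 10612 = 270394
Sum of weights = 577 + 359 + 354 + 234 + 1252 + 357 + 1483 + 1548 + 347 + 246 + 119 + 379 = 7255
Weighted mean = 270394 / 7255 = 37.270021
Difference (unweighted minus weighted) = -7.603354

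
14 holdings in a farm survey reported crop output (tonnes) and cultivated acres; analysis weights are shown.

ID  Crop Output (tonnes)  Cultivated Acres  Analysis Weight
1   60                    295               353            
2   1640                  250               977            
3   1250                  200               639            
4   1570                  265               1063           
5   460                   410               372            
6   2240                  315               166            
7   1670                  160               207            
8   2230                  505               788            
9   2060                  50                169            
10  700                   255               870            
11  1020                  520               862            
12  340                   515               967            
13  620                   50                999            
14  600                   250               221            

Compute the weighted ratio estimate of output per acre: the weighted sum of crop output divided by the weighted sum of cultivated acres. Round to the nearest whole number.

4

Σ wᵢ·y = 9654150
Σ wᵢ·x = 2675495
Ratio = 9654150 / 2675495 = 3.6083603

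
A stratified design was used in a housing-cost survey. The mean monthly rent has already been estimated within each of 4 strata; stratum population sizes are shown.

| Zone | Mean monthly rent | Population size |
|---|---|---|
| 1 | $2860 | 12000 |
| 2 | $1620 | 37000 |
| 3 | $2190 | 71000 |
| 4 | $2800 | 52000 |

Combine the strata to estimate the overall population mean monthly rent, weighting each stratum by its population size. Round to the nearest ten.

Σ Nₕ·x̄ₕ = 2860×12000 + 1620×37000 + 2190×71000 + 2800×52000
  = 34320000 + 59940000 + 155490000 + 145600000 = 395350000
Σ Nₕ = 172000
Overall mean = 395350000 / 172000 = 2298.5465

2300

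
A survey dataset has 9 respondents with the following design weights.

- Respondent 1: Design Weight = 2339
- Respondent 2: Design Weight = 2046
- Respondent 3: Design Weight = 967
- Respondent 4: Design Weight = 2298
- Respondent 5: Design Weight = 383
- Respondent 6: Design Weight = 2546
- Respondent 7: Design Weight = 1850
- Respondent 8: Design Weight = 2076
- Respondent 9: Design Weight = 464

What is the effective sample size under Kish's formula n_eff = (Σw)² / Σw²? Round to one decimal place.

Σ wᵢ = 2339 + 2046 + 967 + 2298 + 383 + 2546 + 1850 + 2076 + 464 = 14969
Σ wᵢ² = 5470921 + 4186116 + 935089 + 5280804 + 146689 + 6482116 + 3422500 + 4309776 + 215296 = 30449307
n_eff = 14969² / 30449307 = 224070961 / 30449307 = 7.3588197

7.4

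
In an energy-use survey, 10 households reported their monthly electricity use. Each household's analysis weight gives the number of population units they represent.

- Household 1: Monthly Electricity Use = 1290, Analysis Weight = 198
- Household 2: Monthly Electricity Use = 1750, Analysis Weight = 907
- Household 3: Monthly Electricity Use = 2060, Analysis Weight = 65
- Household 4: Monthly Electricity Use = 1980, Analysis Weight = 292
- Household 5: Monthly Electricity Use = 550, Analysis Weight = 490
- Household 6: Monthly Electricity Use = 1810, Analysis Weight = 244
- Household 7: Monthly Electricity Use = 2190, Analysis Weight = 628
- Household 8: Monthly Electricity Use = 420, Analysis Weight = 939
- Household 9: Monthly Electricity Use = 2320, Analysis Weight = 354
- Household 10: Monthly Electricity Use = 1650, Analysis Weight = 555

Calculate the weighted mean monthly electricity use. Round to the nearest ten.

Weighted sum = 1290×198 + 1750×907 + 2060×65 + 1980×292 + 550×490 + 1810×244 + 2190×628 + 420×939 + 2320×354 + 1650×555
  = 6772600
Sum of weights = 198 + 907 + 65 + 292 + 490 + 244 + 628 + 939 + 354 + 555 = 4672
Weighted mean = 6772600 / 4672 = 1449.6147

1450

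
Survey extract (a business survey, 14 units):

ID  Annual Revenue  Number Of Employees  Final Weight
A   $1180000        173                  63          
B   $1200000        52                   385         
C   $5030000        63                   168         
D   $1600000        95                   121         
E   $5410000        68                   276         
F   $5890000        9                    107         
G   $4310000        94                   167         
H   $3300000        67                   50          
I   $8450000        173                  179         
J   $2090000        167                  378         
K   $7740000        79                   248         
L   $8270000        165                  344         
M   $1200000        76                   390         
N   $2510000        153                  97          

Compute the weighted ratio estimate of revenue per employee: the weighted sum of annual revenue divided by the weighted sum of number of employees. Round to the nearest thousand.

Σ wᵢ·y = 12361580000
Σ wᵢ·x = 306703
Ratio = 12361580000 / 306703 = 40304.725

40000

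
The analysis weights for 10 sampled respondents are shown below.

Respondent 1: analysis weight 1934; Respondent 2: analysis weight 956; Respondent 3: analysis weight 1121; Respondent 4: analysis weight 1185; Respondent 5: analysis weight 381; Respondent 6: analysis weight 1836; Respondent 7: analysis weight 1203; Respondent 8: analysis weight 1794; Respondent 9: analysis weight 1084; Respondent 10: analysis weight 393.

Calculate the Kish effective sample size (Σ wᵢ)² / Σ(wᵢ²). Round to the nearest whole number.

8

Σ wᵢ = 11887
Σ wᵢ² = 3740356 + 913936 + 1256641 + 1404225 + 145161 + 3370896 + 1447209 + 3218436 + 1175056 + 154449 = 16826365
n_eff = 11887² / 16826365 = 141300769 / 16826365 = 8.3975814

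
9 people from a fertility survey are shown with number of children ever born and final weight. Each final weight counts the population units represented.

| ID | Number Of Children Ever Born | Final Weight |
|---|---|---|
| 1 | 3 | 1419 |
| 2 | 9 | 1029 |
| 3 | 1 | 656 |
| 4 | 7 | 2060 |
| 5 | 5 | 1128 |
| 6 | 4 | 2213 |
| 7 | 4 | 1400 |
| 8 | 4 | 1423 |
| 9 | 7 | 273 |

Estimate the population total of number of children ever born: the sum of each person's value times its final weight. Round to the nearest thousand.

56000

Weighted total = 56289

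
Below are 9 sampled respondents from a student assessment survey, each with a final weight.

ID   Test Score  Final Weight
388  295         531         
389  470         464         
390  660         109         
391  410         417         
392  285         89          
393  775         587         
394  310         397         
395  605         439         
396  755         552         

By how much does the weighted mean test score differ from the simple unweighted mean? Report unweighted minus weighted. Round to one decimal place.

Unweighted sum = 295 + 470 + 660 + 410 + 285 + 775 + 310 + 605 + 755 = 4565
Unweighted mean = 4565 / 9 = 507.22222
Weighted sum = 295×531 + 470×464 + 660×109 + 410×417 + 285×89 + 775×587 + 310×397 + 605×439 + 755×552
  = 156645 + 218080 + 71940 + 170970 + 25365 + 454925 + 123070 + 265595 + 416760 = 1903350
Sum of weights = 531 + 464 + 109 + 417 + 89 + 587 + 397 + 439 + 552 = 3585
Weighted mean = 1903350 / 3585 = 530.9205
Difference (unweighted minus weighted) = -23.69828

-23.7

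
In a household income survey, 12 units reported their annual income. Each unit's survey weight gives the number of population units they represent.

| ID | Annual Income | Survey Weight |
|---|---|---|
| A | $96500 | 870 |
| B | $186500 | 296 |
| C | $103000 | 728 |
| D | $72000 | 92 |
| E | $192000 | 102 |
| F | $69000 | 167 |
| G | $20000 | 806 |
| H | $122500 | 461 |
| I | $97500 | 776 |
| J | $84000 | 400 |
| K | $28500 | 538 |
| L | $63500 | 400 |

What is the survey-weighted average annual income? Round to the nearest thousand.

84000

Weighted sum = 474459500
Sum of weights = 870 + 296 + 728 + 92 + 102 + 167 + 806 + 461 + 776 + 400 + 538 + 400 = 5636
Weighted mean = 474459500 / 5636 = 84183.73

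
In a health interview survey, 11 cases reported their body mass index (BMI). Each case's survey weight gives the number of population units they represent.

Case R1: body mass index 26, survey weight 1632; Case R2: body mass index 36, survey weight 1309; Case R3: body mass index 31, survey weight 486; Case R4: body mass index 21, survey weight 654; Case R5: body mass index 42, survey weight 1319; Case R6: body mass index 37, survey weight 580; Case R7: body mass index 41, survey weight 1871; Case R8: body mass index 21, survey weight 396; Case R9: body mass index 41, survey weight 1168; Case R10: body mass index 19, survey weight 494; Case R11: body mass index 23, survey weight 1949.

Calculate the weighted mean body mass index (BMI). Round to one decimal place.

Weighted sum = 26×1632 + 36×1309 + 31×486 + 21×654 + 42×1319 + 37×580 + 41×1871 + 21×396 + 41×1168 + 19×494 + 23×1949
  = 382342
Sum of weights = 1632 + 1309 + 486 + 654 + 1319 + 580 + 1871 + 396 + 1168 + 494 + 1949 = 11858
Weighted mean = 382342 / 11858 = 32.24338

32.2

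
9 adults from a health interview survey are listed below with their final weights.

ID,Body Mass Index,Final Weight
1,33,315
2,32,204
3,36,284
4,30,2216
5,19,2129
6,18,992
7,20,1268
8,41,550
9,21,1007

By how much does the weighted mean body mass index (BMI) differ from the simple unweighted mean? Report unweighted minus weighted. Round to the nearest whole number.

Unweighted sum = 33 + 32 + 36 + 30 + 19 + 18 + 20 + 41 + 21 = 250
Unweighted mean = 250 / 9 = 27.777778
Weighted sum = 33×315 + 32×204 + 36×284 + 30×2216 + 19×2129 + 18×992 + 20×1268 + 41×550 + 21×1007
  = 10395 + 6528 + 10224 + 66480 + 40451 + 17856 + 25360 + 22550 + 21147 = 220991
Sum of weights = 315 + 204 + 284 + 2216 + 2129 + 992 + 1268 + 550 + 1007 = 8965
Weighted mean = 220991 / 8965 = 24.650418
Difference (unweighted minus weighted) = 3.1273595

3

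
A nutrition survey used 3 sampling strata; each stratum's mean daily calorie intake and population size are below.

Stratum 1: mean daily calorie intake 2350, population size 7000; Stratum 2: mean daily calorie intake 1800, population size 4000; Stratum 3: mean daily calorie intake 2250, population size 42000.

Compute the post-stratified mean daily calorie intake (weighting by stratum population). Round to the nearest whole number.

Σ Nₕ·x̄ₕ = 2350×7000 + 1800×4000 + 2250×42000
  = 118150000
Σ Nₕ = 7000 + 4000 + 42000 = 53000
Overall mean = 118150000 / 53000 = 2229.2453

2229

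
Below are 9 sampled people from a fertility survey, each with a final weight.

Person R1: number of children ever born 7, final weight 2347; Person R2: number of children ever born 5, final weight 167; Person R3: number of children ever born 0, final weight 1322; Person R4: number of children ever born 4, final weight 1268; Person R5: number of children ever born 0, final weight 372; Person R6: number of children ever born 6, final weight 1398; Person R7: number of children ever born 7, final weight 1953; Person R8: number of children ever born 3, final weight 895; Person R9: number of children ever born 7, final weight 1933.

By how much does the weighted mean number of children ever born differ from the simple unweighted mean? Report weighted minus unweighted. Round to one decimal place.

0.9

Unweighted sum = 39
Unweighted mean = 39 / 9 = 4.3333333
Weighted sum = 7×2347 + 5×167 + 0×1322 + 4×1268 + 0×372 + 6×1398 + 7×1953 + 3×895 + 7×1933
  = 16429 + 835 + 0 + 5072 + 0 + 8388 + 13671 + 2685 + 13531 = 60611
Sum of weights = 2347 + 167 + 1322 + 1268 + 372 + 1398 + 1953 + 895 + 1933 = 11655
Weighted mean = 60611 / 11655 = 5.200429
Difference (weighted minus unweighted) = 0.86709567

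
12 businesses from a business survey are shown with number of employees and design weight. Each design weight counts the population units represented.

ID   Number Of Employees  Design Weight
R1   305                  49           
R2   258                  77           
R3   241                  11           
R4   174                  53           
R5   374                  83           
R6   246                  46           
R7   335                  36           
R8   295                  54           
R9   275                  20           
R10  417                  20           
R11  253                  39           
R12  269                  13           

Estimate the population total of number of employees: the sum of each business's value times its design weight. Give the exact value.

Weighted total = 305×49 + 258×77 + 241×11 + 174×53 + 374×83 + 246×46 + 335×36 + 295×54 + 275×20 + 417×20 + 253×39 + 269×13
  = 14945 + 19866 + 2651 + 9222 + 31042 + 11316 + 12060 + 15930 + 5500 + 8340 + 9867 + 3497 = 144236

144236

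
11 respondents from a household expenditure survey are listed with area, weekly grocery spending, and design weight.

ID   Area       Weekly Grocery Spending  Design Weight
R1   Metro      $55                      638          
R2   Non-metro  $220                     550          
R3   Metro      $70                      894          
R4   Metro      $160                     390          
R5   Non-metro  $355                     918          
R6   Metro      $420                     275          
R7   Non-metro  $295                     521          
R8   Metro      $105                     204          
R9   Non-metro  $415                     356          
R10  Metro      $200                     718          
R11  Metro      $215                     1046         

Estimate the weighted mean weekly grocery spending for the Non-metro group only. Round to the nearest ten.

320

Non-metro rows: R2, R5, R7, R9
Weighted sum = 220×550 + 355×918 + 295×521 + 415×356
  = 748325
Sum of weights = 550 + 918 + 521 + 356 = 2345
Weighted mean = 748325 / 2345 = 319.11514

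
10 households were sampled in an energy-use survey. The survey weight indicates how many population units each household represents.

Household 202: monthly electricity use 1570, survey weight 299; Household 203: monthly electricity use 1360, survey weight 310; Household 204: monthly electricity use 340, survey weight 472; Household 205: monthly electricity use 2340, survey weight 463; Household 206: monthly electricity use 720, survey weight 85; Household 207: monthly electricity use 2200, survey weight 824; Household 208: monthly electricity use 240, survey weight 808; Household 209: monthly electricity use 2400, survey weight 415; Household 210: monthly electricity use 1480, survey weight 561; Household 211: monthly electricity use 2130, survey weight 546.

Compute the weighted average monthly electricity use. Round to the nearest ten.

1500

Weighted sum = 1570×299 + 1360×310 + 340×472 + 2340×463 + 720×85 + 2200×824 + 240×808 + 2400×415 + 1480×561 + 2130×546
  = 469430 + 421600 + 160480 + 1083420 + 61200 + 1812800 + 193920 + 996000 + 830280 + 1162980 = 7192110
Sum of weights = 4783
Weighted mean = 7192110 / 4783 = 1503.6818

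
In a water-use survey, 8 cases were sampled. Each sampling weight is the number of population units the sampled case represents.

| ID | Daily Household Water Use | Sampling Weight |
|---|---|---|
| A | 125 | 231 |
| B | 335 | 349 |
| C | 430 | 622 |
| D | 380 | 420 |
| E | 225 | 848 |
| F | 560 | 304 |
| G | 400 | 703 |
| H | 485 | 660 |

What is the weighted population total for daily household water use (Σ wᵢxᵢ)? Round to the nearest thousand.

Weighted total = 125×231 + 335×349 + 430×622 + 380×420 + 225×848 + 560×304 + 400×703 + 485×660
  = 28875 + 116915 + 267460 + 159600 + 190800 + 170240 + 281200 + 320100 = 1535190

1535000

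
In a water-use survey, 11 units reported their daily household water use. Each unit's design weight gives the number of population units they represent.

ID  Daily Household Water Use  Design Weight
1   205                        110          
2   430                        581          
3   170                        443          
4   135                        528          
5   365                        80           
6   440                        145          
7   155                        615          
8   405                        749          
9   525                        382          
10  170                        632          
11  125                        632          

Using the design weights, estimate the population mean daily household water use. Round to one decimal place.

Weighted sum = 205×110 + 430×581 + 170×443 + 135×528 + 365×80 + 440×145 + 155×615 + 405×749 + 525×382 + 170×632 + 125×632
  = 1297630
Sum of weights = 110 + 581 + 443 + 528 + 80 + 145 + 615 + 749 + 382 + 632 + 632 = 4897
Weighted mean = 1297630 / 4897 = 264.98468

265.0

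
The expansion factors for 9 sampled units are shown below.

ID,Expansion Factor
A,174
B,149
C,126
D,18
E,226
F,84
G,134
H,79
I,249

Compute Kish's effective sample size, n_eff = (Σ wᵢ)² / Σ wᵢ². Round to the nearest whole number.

Σ wᵢ = 174 + 149 + 126 + 18 + 226 + 84 + 134 + 79 + 249 = 1239
Σ wᵢ² = 30276 + 22201 + 15876 + 324 + 51076 + 7056 + 17956 + 6241 + 62001 = 213007
n_eff = 1239² / 213007 = 1535121 / 213007 = 7.206904

7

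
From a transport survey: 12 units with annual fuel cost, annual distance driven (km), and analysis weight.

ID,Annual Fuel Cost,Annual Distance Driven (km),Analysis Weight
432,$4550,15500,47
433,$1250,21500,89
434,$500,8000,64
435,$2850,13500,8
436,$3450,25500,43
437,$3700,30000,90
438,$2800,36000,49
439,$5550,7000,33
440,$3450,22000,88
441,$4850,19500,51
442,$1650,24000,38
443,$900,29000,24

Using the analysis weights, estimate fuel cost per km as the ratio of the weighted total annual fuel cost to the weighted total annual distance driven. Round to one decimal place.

0.1

Σ wᵢ·y = 4550×47 + 1250×89 + 500×64 + 2850×8 + 3450×43 + 3700×90 + 2800×49 + 5550×33 + 3450×88 + 4850×51 + 1650×38 + 900×24
  = 1816850
Σ wᵢ·x = 15500×47 + 21500×89 + 8000×64 + 13500×8 + 25500×43 + 30000×90 + 36000×49 + 7000×33 + 22000×88 + 19500×51 + 24000×38 + 29000×24
  = 13592000
Ratio = 1816850 / 13592000 = 0.13367054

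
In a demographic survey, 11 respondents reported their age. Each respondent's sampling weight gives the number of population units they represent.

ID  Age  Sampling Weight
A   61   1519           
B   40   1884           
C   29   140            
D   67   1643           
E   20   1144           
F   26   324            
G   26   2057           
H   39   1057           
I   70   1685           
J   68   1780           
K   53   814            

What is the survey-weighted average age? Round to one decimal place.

Weighted sum = 61×1519 + 40×1884 + 29×140 + 67×1643 + 20×1144 + 26×324 + 26×2057 + 39×1057 + 70×1685 + 68×1780 + 53×814
  = 92659 + 75360 + 4060 + 110081 + 22880 + 8424 + 53482 + 41223 + 117950 + 121040 + 43142 = 690301
Sum of weights = 1519 + 1884 + 140 + 1643 + 1144 + 324 + 2057 + 1057 + 1685 + 1780 + 814 = 14047
Weighted mean = 690301 / 14047 = 49.142237

49.1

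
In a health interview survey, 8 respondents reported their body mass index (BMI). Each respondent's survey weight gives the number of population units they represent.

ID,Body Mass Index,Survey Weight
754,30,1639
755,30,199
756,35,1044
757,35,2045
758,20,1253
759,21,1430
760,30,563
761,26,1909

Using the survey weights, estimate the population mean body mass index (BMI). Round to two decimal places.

28.26

Weighted sum = 30×1639 + 30×199 + 35×1044 + 35×2045 + 20×1253 + 21×1430 + 30×563 + 26×1909
  = 49170 + 5970 + 36540 + 71575 + 25060 + 30030 + 16890 + 49634 = 284869
Sum of weights = 1639 + 199 + 1044 + 2045 + 1253 + 1430 + 563 + 1909 = 10082
Weighted mean = 284869 / 10082 = 28.255207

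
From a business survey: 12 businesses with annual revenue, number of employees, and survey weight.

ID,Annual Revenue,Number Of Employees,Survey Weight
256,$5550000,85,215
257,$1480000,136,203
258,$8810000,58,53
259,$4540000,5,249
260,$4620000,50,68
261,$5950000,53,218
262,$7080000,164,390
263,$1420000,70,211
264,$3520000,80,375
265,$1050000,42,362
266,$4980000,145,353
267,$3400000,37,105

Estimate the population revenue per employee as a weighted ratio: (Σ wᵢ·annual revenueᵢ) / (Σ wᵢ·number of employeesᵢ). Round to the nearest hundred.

Σ wᵢ·y = 5550000×215 + 1480000×203 + 8810000×53 + 4540000×249 + 4620000×68 + 5950000×218 + 7080000×390 + 1420000×211 + 3520000×375 + 1050000×362 + 4980000×353 + 3400000×105
  = 1193250000 + 300440000 + 466930000 + 1130460000 + 314160000 + 1297100000 + 2761200000 + 299620000 + 1320000000 + 380100000 + 1757940000 + 357000000 = 11578200000
Σ wᵢ·x = 85×215 + 136×203 + 58×53 + 5×249 + 50×68 + 53×218 + 164×390 + 70×211 + 80×375 + 42×362 + 145×353 + 37×105
  = 18275 + 27608 + 3074 + 1245 + 3400 + 11554 + 63960 + 14770 + 30000 + 15204 + 51185 + 3885 = 244160
Ratio = 11578200000 / 244160 = 47420.544

47400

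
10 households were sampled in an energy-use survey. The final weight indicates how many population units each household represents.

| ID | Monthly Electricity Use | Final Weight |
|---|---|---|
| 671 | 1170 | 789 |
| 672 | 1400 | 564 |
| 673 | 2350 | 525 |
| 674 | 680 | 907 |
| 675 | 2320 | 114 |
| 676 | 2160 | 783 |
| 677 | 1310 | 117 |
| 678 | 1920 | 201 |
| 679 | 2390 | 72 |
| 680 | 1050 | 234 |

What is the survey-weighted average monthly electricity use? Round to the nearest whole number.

1504

Weighted sum = 1170×789 + 1400×564 + 2350×525 + 680×907 + 2320×114 + 2160×783 + 1310×117 + 1920×201 + 2390×72 + 1050×234
  = 6475970
Sum of weights = 789 + 564 + 525 + 907 + 114 + 783 + 117 + 201 + 72 + 234 = 4306
Weighted mean = 6475970 / 4306 = 1503.941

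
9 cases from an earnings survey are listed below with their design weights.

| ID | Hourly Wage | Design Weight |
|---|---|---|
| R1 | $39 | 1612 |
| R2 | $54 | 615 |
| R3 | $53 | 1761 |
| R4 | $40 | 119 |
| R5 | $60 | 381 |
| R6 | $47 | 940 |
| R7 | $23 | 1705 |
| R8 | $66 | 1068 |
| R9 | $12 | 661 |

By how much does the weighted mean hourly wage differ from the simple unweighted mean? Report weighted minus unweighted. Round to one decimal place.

-1.0

Unweighted sum = 39 + 54 + 53 + 40 + 60 + 47 + 23 + 66 + 12 = 394
Unweighted mean = 394 / 9 = 43.777778
Weighted sum = 39×1612 + 54×615 + 53×1761 + 40×119 + 60×381 + 47×940 + 23×1705 + 66×1068 + 12×661
  = 62868 + 33210 + 93333 + 4760 + 22860 + 44180 + 39215 + 70488 + 7932 = 378846
Sum of weights = 8862
Weighted mean = 378846 / 8862 = 42.749492
Difference (weighted minus unweighted) = -1.0282856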